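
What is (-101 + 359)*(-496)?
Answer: -127968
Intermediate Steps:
(-101 + 359)*(-496) = 258*(-496) = -127968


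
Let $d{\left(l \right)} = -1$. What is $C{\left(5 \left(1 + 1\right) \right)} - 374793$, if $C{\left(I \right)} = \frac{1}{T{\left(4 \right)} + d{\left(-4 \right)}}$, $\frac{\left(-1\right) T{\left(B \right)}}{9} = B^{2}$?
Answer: $- \frac{54344986}{145} \approx -3.7479 \cdot 10^{5}$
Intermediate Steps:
$T{\left(B \right)} = - 9 B^{2}$
$C{\left(I \right)} = - \frac{1}{145}$ ($C{\left(I \right)} = \frac{1}{- 9 \cdot 4^{2} - 1} = \frac{1}{\left(-9\right) 16 - 1} = \frac{1}{-144 - 1} = \frac{1}{-145} = - \frac{1}{145}$)
$C{\left(5 \left(1 + 1\right) \right)} - 374793 = - \frac{1}{145} - 374793 = - \frac{54344986}{145}$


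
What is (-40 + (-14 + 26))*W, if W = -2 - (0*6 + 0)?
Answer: 56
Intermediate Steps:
W = -2 (W = -2 - (0 + 0) = -2 - 1*0 = -2 + 0 = -2)
(-40 + (-14 + 26))*W = (-40 + (-14 + 26))*(-2) = (-40 + 12)*(-2) = -28*(-2) = 56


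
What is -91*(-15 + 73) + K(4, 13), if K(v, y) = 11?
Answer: -5267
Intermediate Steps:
-91*(-15 + 73) + K(4, 13) = -91*(-15 + 73) + 11 = -91*58 + 11 = -5278 + 11 = -5267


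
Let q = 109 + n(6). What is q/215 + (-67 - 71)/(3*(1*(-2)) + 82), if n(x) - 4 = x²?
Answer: -9173/8170 ≈ -1.1228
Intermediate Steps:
n(x) = 4 + x²
q = 149 (q = 109 + (4 + 6²) = 109 + (4 + 36) = 109 + 40 = 149)
q/215 + (-67 - 71)/(3*(1*(-2)) + 82) = 149/215 + (-67 - 71)/(3*(1*(-2)) + 82) = 149*(1/215) - 138/(3*(-2) + 82) = 149/215 - 138/(-6 + 82) = 149/215 - 138/76 = 149/215 - 138*1/76 = 149/215 - 69/38 = -9173/8170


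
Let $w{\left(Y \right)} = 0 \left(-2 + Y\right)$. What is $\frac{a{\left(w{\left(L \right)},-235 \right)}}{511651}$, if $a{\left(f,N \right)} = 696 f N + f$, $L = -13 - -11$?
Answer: $0$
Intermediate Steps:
$L = -2$ ($L = -13 + 11 = -2$)
$w{\left(Y \right)} = 0$
$a{\left(f,N \right)} = f + 696 N f$ ($a{\left(f,N \right)} = 696 N f + f = f + 696 N f$)
$\frac{a{\left(w{\left(L \right)},-235 \right)}}{511651} = \frac{0 \left(1 + 696 \left(-235\right)\right)}{511651} = 0 \left(1 - 163560\right) \frac{1}{511651} = 0 \left(-163559\right) \frac{1}{511651} = 0 \cdot \frac{1}{511651} = 0$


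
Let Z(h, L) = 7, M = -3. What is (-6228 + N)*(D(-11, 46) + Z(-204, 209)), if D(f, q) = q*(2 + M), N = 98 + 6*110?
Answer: 213330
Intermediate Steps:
N = 758 (N = 98 + 660 = 758)
D(f, q) = -q (D(f, q) = q*(2 - 3) = q*(-1) = -q)
(-6228 + N)*(D(-11, 46) + Z(-204, 209)) = (-6228 + 758)*(-1*46 + 7) = -5470*(-46 + 7) = -5470*(-39) = 213330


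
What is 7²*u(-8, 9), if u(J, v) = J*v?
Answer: -3528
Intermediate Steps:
7²*u(-8, 9) = 7²*(-8*9) = 49*(-72) = -3528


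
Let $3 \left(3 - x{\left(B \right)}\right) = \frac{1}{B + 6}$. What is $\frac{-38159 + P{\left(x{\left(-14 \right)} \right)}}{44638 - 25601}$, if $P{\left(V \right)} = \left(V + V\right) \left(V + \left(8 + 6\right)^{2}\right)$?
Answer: $- \frac{10641071}{5482656} \approx -1.9409$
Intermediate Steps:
$x{\left(B \right)} = 3 - \frac{1}{3 \left(6 + B\right)}$ ($x{\left(B \right)} = 3 - \frac{1}{3 \left(B + 6\right)} = 3 - \frac{1}{3 \left(6 + B\right)}$)
$P{\left(V \right)} = 2 V \left(196 + V\right)$ ($P{\left(V \right)} = 2 V \left(V + 14^{2}\right) = 2 V \left(V + 196\right) = 2 V \left(196 + V\right)$)
$\frac{-38159 + P{\left(x{\left(-14 \right)} \right)}}{44638 - 25601} = \frac{-38159 + 2 \frac{53 + 9 \left(-14\right)}{3 \left(6 - 14\right)} \left(196 + \frac{53 + 9 \left(-14\right)}{3 \left(6 - 14\right)}\right)}{44638 - 25601} = \frac{-38159 + 2 \frac{53 - 126}{3 \left(-8\right)} \left(196 + \frac{53 - 126}{3 \left(-8\right)}\right)}{19037} = \left(-38159 + 2 \cdot \frac{1}{3} \left(- \frac{1}{8}\right) \left(-73\right) \left(196 + \frac{1}{3} \left(- \frac{1}{8}\right) \left(-73\right)\right)\right) \frac{1}{19037} = \left(-38159 + 2 \cdot \frac{73}{24} \left(196 + \frac{73}{24}\right)\right) \frac{1}{19037} = \left(-38159 + 2 \cdot \frac{73}{24} \cdot \frac{4777}{24}\right) \frac{1}{19037} = \left(-38159 + \frac{348721}{288}\right) \frac{1}{19037} = \left(- \frac{10641071}{288}\right) \frac{1}{19037} = - \frac{10641071}{5482656}$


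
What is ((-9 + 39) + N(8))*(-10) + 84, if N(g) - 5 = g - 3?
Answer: -316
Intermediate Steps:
N(g) = 2 + g (N(g) = 5 + (g - 3) = 5 + (-3 + g) = 2 + g)
((-9 + 39) + N(8))*(-10) + 84 = ((-9 + 39) + (2 + 8))*(-10) + 84 = (30 + 10)*(-10) + 84 = 40*(-10) + 84 = -400 + 84 = -316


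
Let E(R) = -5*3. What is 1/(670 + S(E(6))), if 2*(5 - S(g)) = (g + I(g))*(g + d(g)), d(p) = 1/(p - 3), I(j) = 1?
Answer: 18/10253 ≈ 0.0017556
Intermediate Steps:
E(R) = -15
d(p) = 1/(-3 + p)
S(g) = 5 - (1 + g)*(g + 1/(-3 + g))/2 (S(g) = 5 - (g + 1)*(g + 1/(-3 + g))/2 = 5 - (1 + g)*(g + 1/(-3 + g))/2)
1/(670 + S(E(6))) = 1/(670 + (-1 - 1*(-15) + (-3 - 15)*(10 - 1*(-15) - 1*(-15)²))/(2*(-3 - 15))) = 1/(670 + (½)*(-1 + 15 - 18*(10 + 15 - 1*225))/(-18)) = 1/(670 + (½)*(-1/18)*(-1 + 15 - 18*(10 + 15 - 225))) = 1/(670 + (½)*(-1/18)*(-1 + 15 - 18*(-200))) = 1/(670 + (½)*(-1/18)*(-1 + 15 + 3600)) = 1/(670 + (½)*(-1/18)*3614) = 1/(670 - 1807/18) = 1/(10253/18) = 18/10253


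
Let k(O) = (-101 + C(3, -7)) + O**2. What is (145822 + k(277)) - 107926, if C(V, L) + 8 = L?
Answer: 114509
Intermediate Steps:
C(V, L) = -8 + L
k(O) = -116 + O**2 (k(O) = (-101 + (-8 - 7)) + O**2 = (-101 - 15) + O**2 = -116 + O**2)
(145822 + k(277)) - 107926 = (145822 + (-116 + 277**2)) - 107926 = (145822 + (-116 + 76729)) - 107926 = (145822 + 76613) - 107926 = 222435 - 107926 = 114509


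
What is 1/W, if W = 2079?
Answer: 1/2079 ≈ 0.00048100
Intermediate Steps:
1/W = 1/2079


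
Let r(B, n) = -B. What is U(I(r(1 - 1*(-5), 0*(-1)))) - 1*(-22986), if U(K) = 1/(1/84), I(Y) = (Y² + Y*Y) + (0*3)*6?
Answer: 23070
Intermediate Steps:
I(Y) = 2*Y² (I(Y) = (Y² + Y²) + 0*6 = 2*Y² + 0 = 2*Y²)
U(K) = 84 (U(K) = 1/(1/84) = 84)
U(I(r(1 - 1*(-5), 0*(-1)))) - 1*(-22986) = 84 - 1*(-22986) = 84 + 22986 = 23070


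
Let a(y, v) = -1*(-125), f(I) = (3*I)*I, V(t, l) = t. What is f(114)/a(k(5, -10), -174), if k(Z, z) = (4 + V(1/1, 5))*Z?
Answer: 38988/125 ≈ 311.90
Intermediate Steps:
k(Z, z) = 5*Z (k(Z, z) = (4 + 1/1)*Z = (4 + 1)*Z = 5*Z)
f(I) = 3*I²
a(y, v) = 125
f(114)/a(k(5, -10), -174) = (3*114²)/125 = (3*12996)*(1/125) = 38988*(1/125) = 38988/125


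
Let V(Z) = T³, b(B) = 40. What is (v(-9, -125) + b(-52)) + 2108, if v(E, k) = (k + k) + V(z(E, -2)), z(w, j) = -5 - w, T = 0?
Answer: 1898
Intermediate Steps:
V(Z) = 0 (V(Z) = 0³ = 0)
v(E, k) = 2*k (v(E, k) = (k + k) + 0 = 2*k + 0 = 2*k)
(v(-9, -125) + b(-52)) + 2108 = (2*(-125) + 40) + 2108 = (-250 + 40) + 2108 = -210 + 2108 = 1898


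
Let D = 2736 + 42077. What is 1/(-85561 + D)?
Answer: -1/40748 ≈ -2.4541e-5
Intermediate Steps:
D = 44813
1/(-85561 + D) = 1/(-85561 + 44813) = 1/(-40748) = -1/40748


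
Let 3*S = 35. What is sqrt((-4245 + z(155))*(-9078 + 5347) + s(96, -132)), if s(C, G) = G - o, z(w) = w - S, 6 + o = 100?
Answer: sqrt(137727831)/3 ≈ 3911.9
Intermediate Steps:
o = 94 (o = -6 + 100 = 94)
S = 35/3 (S = (1/3)*35 = 35/3 ≈ 11.667)
z(w) = -35/3 + w (z(w) = w - 1*35/3 = w - 35/3 = -35/3 + w)
s(C, G) = -94 + G (s(C, G) = G - 1*94 = G - 94 = -94 + G)
sqrt((-4245 + z(155))*(-9078 + 5347) + s(96, -132)) = sqrt((-4245 + (-35/3 + 155))*(-9078 + 5347) + (-94 - 132)) = sqrt((-4245 + 430/3)*(-3731) - 226) = sqrt(-12305/3*(-3731) - 226) = sqrt(45909955/3 - 226) = sqrt(45909277/3) = sqrt(137727831)/3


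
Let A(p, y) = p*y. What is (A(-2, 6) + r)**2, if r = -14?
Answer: 676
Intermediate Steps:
(A(-2, 6) + r)**2 = (-2*6 - 14)**2 = (-12 - 14)**2 = (-26)**2 = 676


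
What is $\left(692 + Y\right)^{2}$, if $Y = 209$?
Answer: $811801$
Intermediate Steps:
$\left(692 + Y\right)^{2} = \left(692 + 209\right)^{2} = 901^{2} = 811801$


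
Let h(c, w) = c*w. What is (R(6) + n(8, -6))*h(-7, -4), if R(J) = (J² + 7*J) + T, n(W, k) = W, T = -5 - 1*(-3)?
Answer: 2352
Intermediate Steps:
T = -2 (T = -5 + 3 = -2)
R(J) = -2 + J² + 7*J (R(J) = (J² + 7*J) - 2 = -2 + J² + 7*J)
(R(6) + n(8, -6))*h(-7, -4) = ((-2 + 6² + 7*6) + 8)*(-7*(-4)) = ((-2 + 36 + 42) + 8)*28 = (76 + 8)*28 = 84*28 = 2352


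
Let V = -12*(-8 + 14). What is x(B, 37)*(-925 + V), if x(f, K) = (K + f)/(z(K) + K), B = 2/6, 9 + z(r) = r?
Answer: -111664/195 ≈ -572.64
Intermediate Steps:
z(r) = -9 + r
B = ⅓ (B = 2*(⅙) = ⅓ ≈ 0.33333)
V = -72 (V = -12*6 = -72)
x(f, K) = (K + f)/(-9 + 2*K) (x(f, K) = (K + f)/((-9 + K) + K) = (K + f)/(-9 + 2*K))
x(B, 37)*(-925 + V) = ((37 + ⅓)/(-9 + 2*37))*(-925 - 72) = ((112/3)/(-9 + 74))*(-997) = ((112/3)/65)*(-997) = ((1/65)*(112/3))*(-997) = (112/195)*(-997) = -111664/195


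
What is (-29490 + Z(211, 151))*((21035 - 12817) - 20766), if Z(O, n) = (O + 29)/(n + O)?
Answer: 66975828360/181 ≈ 3.7003e+8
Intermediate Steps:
Z(O, n) = (29 + O)/(O + n)
(-29490 + Z(211, 151))*((21035 - 12817) - 20766) = (-29490 + (29 + 211)/(211 + 151))*((21035 - 12817) - 20766) = (-29490 + 240/362)*(8218 - 20766) = (-29490 + (1/362)*240)*(-12548) = (-29490 + 120/181)*(-12548) = -5337570/181*(-12548) = 66975828360/181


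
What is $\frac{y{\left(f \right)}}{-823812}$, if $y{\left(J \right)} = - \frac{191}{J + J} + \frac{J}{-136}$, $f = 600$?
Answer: $\frac{8477}{1527796800} \approx 5.5485 \cdot 10^{-6}$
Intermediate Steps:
$y{\left(J \right)} = - \frac{191}{2 J} - \frac{J}{136}$ ($y{\left(J \right)} = - \frac{191}{2 J} + J \left(- \frac{1}{136}\right) = - 191 \frac{1}{2 J} - \frac{J}{136} = - \frac{191}{2 J} - \frac{J}{136}$)
$\frac{y{\left(f \right)}}{-823812} = \frac{\frac{1}{136} \cdot \frac{1}{600} \left(-12988 - 600^{2}\right)}{-823812} = \frac{1}{136} \cdot \frac{1}{600} \left(-12988 - 360000\right) \left(- \frac{1}{823812}\right) = \frac{1}{136} \cdot \frac{1}{600} \left(-372988\right) \left(- \frac{1}{823812}\right) = \left(- \frac{93247}{20400}\right) \left(- \frac{1}{823812}\right) = \frac{8477}{1527796800}$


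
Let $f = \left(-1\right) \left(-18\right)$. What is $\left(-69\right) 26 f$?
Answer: $-32292$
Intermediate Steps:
$f = 18$
$\left(-69\right) 26 f = \left(-69\right) 26 \cdot 18 = \left(-1794\right) 18 = -32292$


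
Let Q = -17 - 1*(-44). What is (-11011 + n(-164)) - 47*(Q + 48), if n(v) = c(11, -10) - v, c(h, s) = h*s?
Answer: -14482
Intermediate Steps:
Q = 27 (Q = -17 + 44 = 27)
n(v) = -110 - v (n(v) = 11*(-10) - v = -110 - v)
(-11011 + n(-164)) - 47*(Q + 48) = (-11011 + (-110 - 1*(-164))) - 47*(27 + 48) = (-11011 + (-110 + 164)) - 47*75 = (-11011 + 54) - 3525 = -10957 - 3525 = -14482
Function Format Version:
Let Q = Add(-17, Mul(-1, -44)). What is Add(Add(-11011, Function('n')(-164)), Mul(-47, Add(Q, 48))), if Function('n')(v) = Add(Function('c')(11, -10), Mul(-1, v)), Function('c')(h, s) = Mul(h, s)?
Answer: -14482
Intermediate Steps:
Q = 27 (Q = Add(-17, 44) = 27)
Function('n')(v) = Add(-110, Mul(-1, v)) (Function('n')(v) = Add(Mul(11, -10), Mul(-1, v)) = Add(-110, Mul(-1, v)))
Add(Add(-11011, Function('n')(-164)), Mul(-47, Add(Q, 48))) = Add(Add(-11011, Add(-110, Mul(-1, -164))), Mul(-47, Add(27, 48))) = Add(Add(-11011, Add(-110, 164)), Mul(-47, 75)) = Add(Add(-11011, 54), -3525) = Add(-10957, -3525) = -14482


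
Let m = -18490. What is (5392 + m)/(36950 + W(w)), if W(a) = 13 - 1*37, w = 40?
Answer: -177/499 ≈ -0.35471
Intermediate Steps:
W(a) = -24 (W(a) = 13 - 37 = -24)
(5392 + m)/(36950 + W(w)) = (5392 - 18490)/(36950 - 24) = -13098/36926 = -13098*1/36926 = -177/499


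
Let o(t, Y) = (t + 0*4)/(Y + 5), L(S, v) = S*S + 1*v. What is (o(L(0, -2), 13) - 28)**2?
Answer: 64009/81 ≈ 790.23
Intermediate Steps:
L(S, v) = v + S**2 (L(S, v) = S**2 + v = v + S**2)
o(t, Y) = t/(5 + Y) (o(t, Y) = (t + 0)/(5 + Y) = t/(5 + Y))
(o(L(0, -2), 13) - 28)**2 = ((-2 + 0**2)/(5 + 13) - 28)**2 = ((-2 + 0)/18 - 28)**2 = (-2*1/18 - 28)**2 = (-1/9 - 28)**2 = (-253/9)**2 = 64009/81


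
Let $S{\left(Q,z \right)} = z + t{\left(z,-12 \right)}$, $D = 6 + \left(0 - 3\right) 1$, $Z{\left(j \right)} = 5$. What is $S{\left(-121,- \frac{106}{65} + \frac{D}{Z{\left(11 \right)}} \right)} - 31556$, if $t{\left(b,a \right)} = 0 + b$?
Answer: $- \frac{2051274}{65} \approx -31558.0$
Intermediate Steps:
$t{\left(b,a \right)} = b$
$D = 3$ ($D = 6 + \left(0 - 3\right) 1 = 6 - 3 = 3$)
$S{\left(Q,z \right)} = 2 z$ ($S{\left(Q,z \right)} = z + z = 2 z$)
$S{\left(-121,- \frac{106}{65} + \frac{D}{Z{\left(11 \right)}} \right)} - 31556 = 2 \left(- \frac{106}{65} + \frac{3}{5}\right) - 31556 = 2 \left(- \frac{67}{65}\right) - 31556 = - \frac{134}{65} - 31556 = - \frac{2051274}{65}$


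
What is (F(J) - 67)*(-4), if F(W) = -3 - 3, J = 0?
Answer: 292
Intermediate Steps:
F(W) = -6
(F(J) - 67)*(-4) = (-6 - 67)*(-4) = -73*(-4) = 292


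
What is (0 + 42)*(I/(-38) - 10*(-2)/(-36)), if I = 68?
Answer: -5614/57 ≈ -98.491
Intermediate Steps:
(0 + 42)*(I/(-38) - 10*(-2)/(-36)) = (0 + 42)*(68/(-38) - 10*(-2)/(-36)) = 42*(68*(-1/38) + 20*(-1/36)) = 42*(-34/19 - 5/9) = 42*(-401/171) = -5614/57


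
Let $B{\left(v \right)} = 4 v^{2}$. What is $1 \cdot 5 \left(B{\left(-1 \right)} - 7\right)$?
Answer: $-15$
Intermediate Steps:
$1 \cdot 5 \left(B{\left(-1 \right)} - 7\right) = 1 \cdot 5 \left(4 \left(-1\right)^{2} - 7\right) = 5 \left(4 \cdot 1 - 7\right) = 5 \left(4 - 7\right) = 5 \left(-3\right) = -15$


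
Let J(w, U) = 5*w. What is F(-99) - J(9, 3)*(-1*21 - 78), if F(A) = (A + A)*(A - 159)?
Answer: 55539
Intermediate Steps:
F(A) = 2*A*(-159 + A) (F(A) = (2*A)*(-159 + A) = 2*A*(-159 + A))
F(-99) - J(9, 3)*(-1*21 - 78) = 2*(-99)*(-159 - 99) - 5*9*(-1*21 - 78) = 2*(-99)*(-258) - 45*(-21 - 78) = 51084 - 45*(-99) = 51084 - 1*(-4455) = 51084 + 4455 = 55539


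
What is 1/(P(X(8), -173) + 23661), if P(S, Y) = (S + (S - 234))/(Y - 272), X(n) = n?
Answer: 445/10529363 ≈ 4.2263e-5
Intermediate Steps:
P(S, Y) = (-234 + 2*S)/(-272 + Y) (P(S, Y) = (S + (-234 + S))/(-272 + Y) = (-234 + 2*S)/(-272 + Y))
1/(P(X(8), -173) + 23661) = 1/(2*(-117 + 8)/(-272 - 173) + 23661) = 1/(2*(-109)/(-445) + 23661) = 1/(2*(-1/445)*(-109) + 23661) = 1/(218/445 + 23661) = 1/(10529363/445) = 445/10529363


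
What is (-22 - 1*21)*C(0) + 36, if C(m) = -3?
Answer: 165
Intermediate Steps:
(-22 - 1*21)*C(0) + 36 = (-22 - 1*21)*(-3) + 36 = (-22 - 21)*(-3) + 36 = -43*(-3) + 36 = 129 + 36 = 165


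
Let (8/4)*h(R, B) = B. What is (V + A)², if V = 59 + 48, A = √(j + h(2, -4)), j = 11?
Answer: 12100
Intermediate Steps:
h(R, B) = B/2
A = 3 (A = √(11 + (½)*(-4)) = √(11 - 2) = √9 = 3)
V = 107
(V + A)² = (107 + 3)² = 110² = 12100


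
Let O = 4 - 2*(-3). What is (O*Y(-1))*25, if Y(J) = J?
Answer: -250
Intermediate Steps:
O = 10 (O = 4 + 6 = 10)
(O*Y(-1))*25 = (10*(-1))*25 = -10*25 = -250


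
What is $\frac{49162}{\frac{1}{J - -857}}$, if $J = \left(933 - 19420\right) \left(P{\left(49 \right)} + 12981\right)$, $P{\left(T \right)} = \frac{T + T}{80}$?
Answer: $- \frac{235979110822003}{20} \approx -1.1799 \cdot 10^{13}$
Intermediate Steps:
$P{\left(T \right)} = \frac{T}{40}$ ($P{\left(T \right)} = 2 T \frac{1}{80} = \frac{T}{40}$)
$J = - \frac{9600095743}{40}$ ($J = \left(933 - 19420\right) \left(\frac{1}{40} \cdot 49 + 12981\right) = - 18487 \left(\frac{49}{40} + 12981\right) = \left(-18487\right) \frac{519289}{40} = - \frac{9600095743}{40} \approx -2.4 \cdot 10^{8}$)
$\frac{49162}{\frac{1}{J - -857}} = \frac{49162}{\frac{1}{- \frac{9600095743}{40} - -857}} = \frac{49162}{\frac{1}{- \frac{9600095743}{40} + \left(920 - 63\right)}} = \frac{49162}{\frac{1}{- \frac{9600095743}{40} + 857}} = \frac{49162}{\frac{1}{- \frac{9600061463}{40}}} = \frac{49162}{- \frac{40}{9600061463}} = 49162 \left(- \frac{9600061463}{40}\right) = - \frac{235979110822003}{20}$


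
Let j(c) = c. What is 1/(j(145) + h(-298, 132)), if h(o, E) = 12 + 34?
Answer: 1/191 ≈ 0.0052356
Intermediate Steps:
h(o, E) = 46
1/(j(145) + h(-298, 132)) = 1/(145 + 46) = 1/191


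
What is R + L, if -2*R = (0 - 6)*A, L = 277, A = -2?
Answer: 271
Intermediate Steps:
R = -6 (R = -(0 - 6)*(-2)/2 = -(-3)*(-2) = -½*12 = -6)
R + L = -6 + 277 = 271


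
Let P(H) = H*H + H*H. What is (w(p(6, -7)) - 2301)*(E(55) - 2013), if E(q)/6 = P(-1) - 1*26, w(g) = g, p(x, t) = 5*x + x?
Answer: 4885605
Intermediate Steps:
P(H) = 2*H² (P(H) = H² + H² = 2*H²)
p(x, t) = 6*x
E(q) = -144 (E(q) = 6*(2*(-1)² - 1*26) = 6*(2*1 - 26) = 6*(2 - 26) = 6*(-24) = -144)
(w(p(6, -7)) - 2301)*(E(55) - 2013) = (6*6 - 2301)*(-144 - 2013) = (36 - 2301)*(-2157) = -2265*(-2157) = 4885605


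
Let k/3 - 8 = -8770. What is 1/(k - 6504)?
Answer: -1/32790 ≈ -3.0497e-5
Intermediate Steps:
k = -26286 (k = 24 + 3*(-8770) = 24 - 26310 = -26286)
1/(k - 6504) = 1/(-26286 - 6504) = 1/(-32790) = -1/32790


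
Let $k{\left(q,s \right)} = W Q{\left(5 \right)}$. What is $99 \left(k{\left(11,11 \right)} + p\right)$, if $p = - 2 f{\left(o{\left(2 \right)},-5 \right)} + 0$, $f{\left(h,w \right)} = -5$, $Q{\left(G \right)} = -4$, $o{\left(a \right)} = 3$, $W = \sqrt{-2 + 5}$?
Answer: $990 - 396 \sqrt{3} \approx 304.11$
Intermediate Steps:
$W = \sqrt{3} \approx 1.732$
$k{\left(q,s \right)} = - 4 \sqrt{3}$ ($k{\left(q,s \right)} = \sqrt{3} \left(-4\right) = - 4 \sqrt{3}$)
$p = 10$ ($p = \left(-2\right) \left(-5\right) + 0 = 10 + 0 = 10$)
$99 \left(k{\left(11,11 \right)} + p\right) = 99 \left(- 4 \sqrt{3} + 10\right) = 99 \left(10 - 4 \sqrt{3}\right) = 990 - 396 \sqrt{3}$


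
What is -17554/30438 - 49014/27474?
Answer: -8658626/3667779 ≈ -2.3607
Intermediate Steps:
-17554/30438 - 49014/27474 = -17554*1/30438 - 49014*1/27474 = -8777/15219 - 8169/4579 = -8658626/3667779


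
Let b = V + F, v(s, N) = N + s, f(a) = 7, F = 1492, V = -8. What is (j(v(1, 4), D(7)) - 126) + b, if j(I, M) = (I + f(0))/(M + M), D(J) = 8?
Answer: 5435/4 ≈ 1358.8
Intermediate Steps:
j(I, M) = (7 + I)/(2*M) (j(I, M) = (I + 7)/(M + M) = (7 + I)/((2*M)) = (7 + I)*(1/(2*M)) = (7 + I)/(2*M))
b = 1484 (b = -8 + 1492 = 1484)
(j(v(1, 4), D(7)) - 126) + b = ((½)*(7 + (4 + 1))/8 - 126) + 1484 = ((½)*(⅛)*(7 + 5) - 126) + 1484 = ((½)*(⅛)*12 - 126) + 1484 = (¾ - 126) + 1484 = -501/4 + 1484 = 5435/4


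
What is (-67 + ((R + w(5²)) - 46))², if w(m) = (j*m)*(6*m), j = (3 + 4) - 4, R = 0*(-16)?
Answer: 124032769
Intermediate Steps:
R = 0
j = 3 (j = 7 - 4 = 3)
w(m) = 18*m² (w(m) = (3*m)*(6*m) = 18*m²)
(-67 + ((R + w(5²)) - 46))² = (-67 + ((0 + 18*(5²)²) - 46))² = (-67 + ((0 + 18*25²) - 46))² = (-67 + ((0 + 18*625) - 46))² = (-67 + ((0 + 11250) - 46))² = (-67 + (11250 - 46))² = (-67 + 11204)² = 11137² = 124032769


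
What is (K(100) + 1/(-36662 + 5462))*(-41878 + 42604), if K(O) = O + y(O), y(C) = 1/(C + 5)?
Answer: 2642890833/36400 ≈ 72607.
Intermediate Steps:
y(C) = 1/(5 + C)
K(O) = O + 1/(5 + O)
(K(100) + 1/(-36662 + 5462))*(-41878 + 42604) = ((1 + 100*(5 + 100))/(5 + 100) + 1/(-36662 + 5462))*(-41878 + 42604) = ((1 + 100*105)/105 + 1/(-31200))*726 = ((1 + 10500)/105 - 1/31200)*726 = ((1/105)*10501 - 1/31200)*726 = (10501/105 - 1/31200)*726 = (7280691/72800)*726 = 2642890833/36400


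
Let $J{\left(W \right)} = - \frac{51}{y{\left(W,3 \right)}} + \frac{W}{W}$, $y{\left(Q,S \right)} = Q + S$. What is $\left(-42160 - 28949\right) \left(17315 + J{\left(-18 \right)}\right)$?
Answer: $- \frac{6157826073}{5} \approx -1.2316 \cdot 10^{9}$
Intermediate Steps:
$J{\left(W \right)} = 1 - \frac{51}{3 + W}$ ($J{\left(W \right)} = - \frac{51}{W + 3} + \frac{W}{W} = - \frac{51}{3 + W} + 1 = 1 - \frac{51}{3 + W}$)
$\left(-42160 - 28949\right) \left(17315 + J{\left(-18 \right)}\right) = \left(-42160 - 28949\right) \left(17315 + \frac{-48 - 18}{3 - 18}\right) = - 71109 \left(17315 + \frac{1}{-15} \left(-66\right)\right) = - 71109 \left(17315 - - \frac{22}{5}\right) = - 71109 \left(17315 + \frac{22}{5}\right) = \left(-71109\right) \frac{86597}{5} = - \frac{6157826073}{5}$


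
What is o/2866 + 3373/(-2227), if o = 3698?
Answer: -715786/3191291 ≈ -0.22429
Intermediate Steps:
o/2866 + 3373/(-2227) = 3698/2866 + 3373/(-2227) = 3698*(1/2866) + 3373*(-1/2227) = 1849/1433 - 3373/2227 = -715786/3191291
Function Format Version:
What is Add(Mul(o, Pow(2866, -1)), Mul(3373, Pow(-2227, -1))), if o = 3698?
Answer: Rational(-715786, 3191291) ≈ -0.22429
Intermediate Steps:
Add(Mul(o, Pow(2866, -1)), Mul(3373, Pow(-2227, -1))) = Add(Mul(3698, Pow(2866, -1)), Mul(3373, Pow(-2227, -1))) = Add(Mul(3698, Rational(1, 2866)), Mul(3373, Rational(-1, 2227))) = Add(Rational(1849, 1433), Rational(-3373, 2227)) = Rational(-715786, 3191291)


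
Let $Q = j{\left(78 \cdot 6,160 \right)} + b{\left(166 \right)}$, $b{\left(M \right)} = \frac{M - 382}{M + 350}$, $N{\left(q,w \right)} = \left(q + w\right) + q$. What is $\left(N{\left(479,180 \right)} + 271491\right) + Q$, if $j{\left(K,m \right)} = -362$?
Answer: $\frac{11707463}{43} \approx 2.7227 \cdot 10^{5}$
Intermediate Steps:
$N{\left(q,w \right)} = w + 2 q$
$b{\left(M \right)} = \frac{-382 + M}{350 + M}$
$Q = - \frac{15584}{43}$ ($Q = -362 + \frac{-382 + 166}{350 + 166} = -362 + \frac{1}{516} \left(-216\right) = -362 - \frac{18}{43} = - \frac{15584}{43} \approx -362.42$)
$\left(N{\left(479,180 \right)} + 271491\right) + Q = \left(\left(180 + 2 \cdot 479\right) + 271491\right) - \frac{15584}{43} = \left(\left(180 + 958\right) + 271491\right) - \frac{15584}{43} = \left(1138 + 271491\right) - \frac{15584}{43} = 272629 - \frac{15584}{43} = \frac{11707463}{43}$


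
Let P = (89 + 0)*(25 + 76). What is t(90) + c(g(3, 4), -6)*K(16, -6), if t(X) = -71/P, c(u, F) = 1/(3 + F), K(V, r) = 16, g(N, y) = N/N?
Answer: -144037/26967 ≈ -5.3412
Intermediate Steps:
g(N, y) = 1
P = 8989 (P = 89*101 = 8989)
t(X) = -71/8989
t(90) + c(g(3, 4), -6)*K(16, -6) = -71/8989 + 16/(3 - 6) = -71/8989 + 16/(-3) = -71/8989 - 1/3*16 = -71/8989 - 16/3 = -144037/26967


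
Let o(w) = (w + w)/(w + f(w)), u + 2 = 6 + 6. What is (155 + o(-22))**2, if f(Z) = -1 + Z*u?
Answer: 1421968681/59049 ≈ 24081.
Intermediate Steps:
u = 10 (u = -2 + (6 + 6) = -2 + 12 = 10)
f(Z) = -1 + 10*Z (f(Z) = -1 + Z*10 = -1 + 10*Z)
o(w) = 2*w/(-1 + 11*w) (o(w) = (w + w)/(w + (-1 + 10*w)) = (2*w)/(-1 + 11*w) = 2*w/(-1 + 11*w))
(155 + o(-22))**2 = (155 + 2*(-22)/(-1 + 11*(-22)))**2 = (155 + 2*(-22)/(-1 - 242))**2 = (155 + 2*(-22)/(-243))**2 = (155 + 2*(-22)*(-1/243))**2 = (155 + 44/243)**2 = (37709/243)**2 = 1421968681/59049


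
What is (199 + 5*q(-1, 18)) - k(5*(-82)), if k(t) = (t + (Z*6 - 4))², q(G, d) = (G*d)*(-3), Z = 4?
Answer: -151631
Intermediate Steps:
q(G, d) = -3*G*d
k(t) = (20 + t)² (k(t) = (t + (4*6 - 4))² = (t + (24 - 4))² = (t + 20)² = (20 + t)²)
(199 + 5*q(-1, 18)) - k(5*(-82)) = (199 + 5*(-3*(-1)*18)) - (20 + 5*(-82))² = (199 + 5*54) - (20 - 410)² = (199 + 270) - 1*(-390)² = 469 - 1*152100 = 469 - 152100 = -151631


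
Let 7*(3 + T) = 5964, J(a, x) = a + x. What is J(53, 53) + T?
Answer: 955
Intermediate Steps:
T = 849 (T = -3 + (⅐)*5964 = -3 + 852 = 849)
J(53, 53) + T = (53 + 53) + 849 = 106 + 849 = 955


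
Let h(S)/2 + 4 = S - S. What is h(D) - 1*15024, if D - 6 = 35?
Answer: -15032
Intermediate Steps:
D = 41 (D = 6 + 35 = 41)
h(S) = -8 (h(S) = -8 + 2*(S - S) = -8 + 2*0 = -8 + 0 = -8)
h(D) - 1*15024 = -8 - 1*15024 = -8 - 15024 = -15032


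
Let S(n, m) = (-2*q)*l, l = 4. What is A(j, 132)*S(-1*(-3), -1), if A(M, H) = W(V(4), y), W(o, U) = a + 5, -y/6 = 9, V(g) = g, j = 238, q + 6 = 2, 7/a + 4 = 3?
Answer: -64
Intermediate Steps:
a = -7 (a = 7/(-4 + 3) = 7/(-1) = 7*(-1) = -7)
q = -4 (q = -6 + 2 = -4)
y = -54 (y = -6*9 = -54)
W(o, U) = -2 (W(o, U) = -7 + 5 = -2)
A(M, H) = -2
S(n, m) = 32 (S(n, m) = -2*(-4)*4 = 8*4 = 32)
A(j, 132)*S(-1*(-3), -1) = -2*32 = -64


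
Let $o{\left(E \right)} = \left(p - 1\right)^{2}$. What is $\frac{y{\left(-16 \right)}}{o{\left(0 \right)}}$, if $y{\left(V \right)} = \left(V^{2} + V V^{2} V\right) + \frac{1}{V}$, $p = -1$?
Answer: $\frac{1052671}{64} \approx 16448.0$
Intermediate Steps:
$o{\left(E \right)} = 4$ ($o{\left(E \right)} = \left(-1 - 1\right)^{2} = \left(-2\right)^{2} = 4$)
$y{\left(V \right)} = \frac{1}{V} + V^{2} + V^{4}$ ($y{\left(V \right)} = \left(V^{2} + V^{3} V\right) + \frac{1}{V} = \left(V^{2} + V^{4}\right) + \frac{1}{V} = \frac{1}{V} + V^{2} + V^{4}$)
$\frac{y{\left(-16 \right)}}{o{\left(0 \right)}} = \frac{\frac{1}{-16} \left(1 + \left(-16\right)^{3} + \left(-16\right)^{5}\right)}{4} = - \frac{1 - 4096 - 1048576}{16} \cdot \frac{1}{4} = \left(- \frac{1}{16}\right) \left(-1052671\right) \frac{1}{4} = \frac{1052671}{16} \cdot \frac{1}{4} = \frac{1052671}{64}$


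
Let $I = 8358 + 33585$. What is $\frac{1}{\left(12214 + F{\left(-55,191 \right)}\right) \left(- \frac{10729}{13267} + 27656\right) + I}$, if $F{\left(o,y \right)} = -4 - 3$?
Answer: $\frac{13267}{4479322128342} \approx 2.9618 \cdot 10^{-9}$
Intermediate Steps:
$F{\left(o,y \right)} = -7$
$I = 41943$
$\frac{1}{\left(12214 + F{\left(-55,191 \right)}\right) \left(- \frac{10729}{13267} + 27656\right) + I} = \frac{1}{\left(12214 - 7\right) \left(- \frac{10729}{13267} + 27656\right) + 41943} = \frac{1}{12207 \left(\left(-10729\right) \frac{1}{13267} + 27656\right) + 41943} = \frac{1}{12207 \left(- \frac{10729}{13267} + 27656\right) + 41943} = \frac{1}{12207 \cdot \frac{366901423}{13267} + 41943} = \frac{1}{\frac{4478765670561}{13267} + 41943} = \frac{1}{\frac{4479322128342}{13267}} = \frac{13267}{4479322128342}$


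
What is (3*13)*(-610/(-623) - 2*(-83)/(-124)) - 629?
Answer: -24837425/38626 ≈ -643.02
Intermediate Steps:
(3*13)*(-610/(-623) - 2*(-83)/(-124)) - 629 = 39*(-610*(-1/623) + 166*(-1/124)) - 629 = 39*(610/623 - 83/62) - 629 = 39*(-13889/38626) - 629 = -541671/38626 - 629 = -24837425/38626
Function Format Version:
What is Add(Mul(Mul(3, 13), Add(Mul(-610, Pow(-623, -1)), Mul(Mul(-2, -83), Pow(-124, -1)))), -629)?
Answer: Rational(-24837425, 38626) ≈ -643.02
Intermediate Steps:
Add(Mul(Mul(3, 13), Add(Mul(-610, Pow(-623, -1)), Mul(Mul(-2, -83), Pow(-124, -1)))), -629) = Add(Mul(39, Add(Mul(-610, Rational(-1, 623)), Mul(166, Rational(-1, 124)))), -629) = Add(Mul(39, Add(Rational(610, 623), Rational(-83, 62))), -629) = Add(Mul(39, Rational(-13889, 38626)), -629) = Add(Rational(-541671, 38626), -629) = Rational(-24837425, 38626)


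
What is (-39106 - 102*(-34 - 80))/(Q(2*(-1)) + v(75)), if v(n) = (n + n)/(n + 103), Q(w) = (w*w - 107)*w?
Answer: -2445542/18409 ≈ -132.84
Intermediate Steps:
Q(w) = w*(-107 + w²) (Q(w) = (w² - 107)*w = (-107 + w²)*w = w*(-107 + w²))
v(n) = 2*n/(103 + n) (v(n) = (2*n)/(103 + n) = 2*n/(103 + n))
(-39106 - 102*(-34 - 80))/(Q(2*(-1)) + v(75)) = (-39106 - 102*(-34 - 80))/((2*(-1))*(-107 + (2*(-1))²) + 2*75/(103 + 75)) = (-39106 - 102*(-114))/(-2*(-107 + (-2)²) + 2*75/178) = (-39106 + 11628)/(-2*(-107 + 4) + 2*75*(1/178)) = -27478/(-2*(-103) + 75/89) = -27478/(206 + 75/89) = -27478/18409/89 = -27478*89/18409 = -2445542/18409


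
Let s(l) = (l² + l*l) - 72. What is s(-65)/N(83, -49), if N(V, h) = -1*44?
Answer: -4189/22 ≈ -190.41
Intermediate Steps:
s(l) = -72 + 2*l² (s(l) = (l² + l²) - 72 = 2*l² - 72 = -72 + 2*l²)
N(V, h) = -44
s(-65)/N(83, -49) = (-72 + 2*(-65)²)/(-44) = (-72 + 2*4225)*(-1/44) = (-72 + 8450)*(-1/44) = 8378*(-1/44) = -4189/22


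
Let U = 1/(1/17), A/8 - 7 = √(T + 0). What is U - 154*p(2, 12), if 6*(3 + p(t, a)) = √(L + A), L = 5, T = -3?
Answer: 479 - 77*√(61 + 8*I*√3)/3 ≈ 277.26 - 22.624*I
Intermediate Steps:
A = 56 + 8*I*√3 (A = 56 + 8*√(-3 + 0) = 56 + 8*√(-3) = 56 + 8*(I*√3) = 56 + 8*I*√3 ≈ 56.0 + 13.856*I)
U = 17 (U = 1/(1/17) = 17)
p(t, a) = -3 + √(61 + 8*I*√3)/6 (p(t, a) = -3 + √(5 + (56 + 8*I*√3))/6 = -3 + √(61 + 8*I*√3)/6)
U - 154*p(2, 12) = 17 - 154*(-3 + √(61 + 8*I*√3)/6) = 17 + (462 - 77*√(61 + 8*I*√3)/3) = 479 - 77*√(61 + 8*I*√3)/3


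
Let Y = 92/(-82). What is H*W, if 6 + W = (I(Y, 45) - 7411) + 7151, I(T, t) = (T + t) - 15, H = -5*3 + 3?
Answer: 116664/41 ≈ 2845.5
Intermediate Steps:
Y = -46/41 (Y = 92*(-1/82) = -46/41 ≈ -1.1220)
H = -12 (H = -15 + 3 = -12)
I(T, t) = -15 + T + t
W = -9722/41 (W = -6 + (((-15 - 46/41 + 45) - 7411) + 7151) = -6 + ((1184/41 - 7411) + 7151) = -6 + (-302667/41 + 7151) = -6 - 9476/41 = -9722/41 ≈ -237.12)
H*W = -12*(-9722/41) = 116664/41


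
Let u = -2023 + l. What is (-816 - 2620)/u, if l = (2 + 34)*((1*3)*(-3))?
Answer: 3436/2347 ≈ 1.4640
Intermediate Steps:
l = -324 (l = 36*(3*(-3)) = 36*(-9) = -324)
u = -2347 (u = -2023 - 324 = -2347)
(-816 - 2620)/u = (-816 - 2620)/(-2347) = -3436*(-1/2347) = 3436/2347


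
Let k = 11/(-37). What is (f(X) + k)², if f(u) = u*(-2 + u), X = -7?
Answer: 5382400/1369 ≈ 3931.6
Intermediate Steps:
k = -11/37 (k = 11*(-1/37) = -11/37 ≈ -0.29730)
(f(X) + k)² = (-7*(-2 - 7) - 11/37)² = (-7*(-9) - 11/37)² = (63 - 11/37)² = (2320/37)² = 5382400/1369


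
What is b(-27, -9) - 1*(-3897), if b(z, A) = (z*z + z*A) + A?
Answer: 4860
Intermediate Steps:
b(z, A) = A + z**2 + A*z (b(z, A) = (z**2 + A*z) + A = A + z**2 + A*z)
b(-27, -9) - 1*(-3897) = (-9 + (-27)**2 - 9*(-27)) - 1*(-3897) = (-9 + 729 + 243) + 3897 = 963 + 3897 = 4860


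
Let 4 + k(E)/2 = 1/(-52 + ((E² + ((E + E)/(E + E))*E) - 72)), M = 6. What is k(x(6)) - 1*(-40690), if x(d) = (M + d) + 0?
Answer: 650913/16 ≈ 40682.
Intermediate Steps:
x(d) = 6 + d (x(d) = (6 + d) + 0 = 6 + d)
k(E) = -8 + 2/(-124 + E + E²) (k(E) = -8 + 2/(-52 + ((E² + ((E + E)/(E + E))*E) - 72)) = -8 + 2/(-52 + ((E² + ((2*E)/((2*E)))*E) - 72)) = -8 + 2/(-52 + ((E² + ((2*E)*(1/(2*E)))*E) - 72)) = -8 + 2/(-52 + ((E² + 1*E) - 72)) = -8 + 2/(-52 + ((E² + E) - 72)) = -8 + 2/(-52 + ((E + E²) - 72)) = -8 + 2/(-52 + (-72 + E + E²)) = -8 + 2/(-124 + E + E²))
k(x(6)) - 1*(-40690) = 2*(497 - 4*(6 + 6) - 4*(6 + 6)²)/(-124 + (6 + 6) + (6 + 6)²) - 1*(-40690) = 2*(497 - 4*12 - 4*12²)/(-124 + 12 + 12²) + 40690 = 2*(497 - 48 - 4*144)/(-124 + 12 + 144) + 40690 = 2*(497 - 48 - 576)/32 + 40690 = 2*(1/32)*(-127) + 40690 = -127/16 + 40690 = 650913/16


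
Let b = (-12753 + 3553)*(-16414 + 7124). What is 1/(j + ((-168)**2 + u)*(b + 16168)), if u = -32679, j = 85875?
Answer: -1/380831882565 ≈ -2.6258e-12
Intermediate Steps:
b = 85468000 (b = -9200*(-9290) = 85468000)
1/(j + ((-168)**2 + u)*(b + 16168)) = 1/(85875 + ((-168)**2 - 32679)*(85468000 + 16168)) = 1/(85875 + (28224 - 32679)*85484168) = 1/(85875 - 4455*85484168) = 1/(85875 - 380831968440) = 1/(-380831882565) = -1/380831882565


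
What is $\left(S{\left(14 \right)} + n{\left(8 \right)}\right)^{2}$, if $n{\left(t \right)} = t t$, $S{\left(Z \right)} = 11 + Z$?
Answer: $7921$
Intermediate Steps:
$n{\left(t \right)} = t^{2}$
$\left(S{\left(14 \right)} + n{\left(8 \right)}\right)^{2} = \left(\left(11 + 14\right) + 8^{2}\right)^{2} = \left(25 + 64\right)^{2} = 89^{2} = 7921$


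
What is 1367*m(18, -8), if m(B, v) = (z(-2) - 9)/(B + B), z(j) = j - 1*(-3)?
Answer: -2734/9 ≈ -303.78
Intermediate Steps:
z(j) = 3 + j (z(j) = j + 3 = 3 + j)
m(B, v) = -4/B (m(B, v) = ((3 - 2) - 9)/(B + B) = (1 - 9)/((2*B)) = -4/B)
1367*m(18, -8) = 1367*(-4/18) = 1367*(-4*1/18) = 1367*(-2/9) = -2734/9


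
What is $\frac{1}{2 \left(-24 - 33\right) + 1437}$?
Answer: $\frac{1}{1323} \approx 0.00075586$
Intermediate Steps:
$\frac{1}{2 \left(-24 - 33\right) + 1437} = \frac{1}{2 \left(-57\right) + 1437} = \frac{1}{-114 + 1437} = \frac{1}{1323}$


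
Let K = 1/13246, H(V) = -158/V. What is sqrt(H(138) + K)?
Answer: I*sqrt(956350404510)/913974 ≈ 1.07*I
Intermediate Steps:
K = 1/13246 ≈ 7.5495e-5
sqrt(H(138) + K) = sqrt(-158/138 + 1/13246) = sqrt(-158*1/138 + 1/13246) = sqrt(-79/69 + 1/13246) = sqrt(-1046365/913974) = I*sqrt(956350404510)/913974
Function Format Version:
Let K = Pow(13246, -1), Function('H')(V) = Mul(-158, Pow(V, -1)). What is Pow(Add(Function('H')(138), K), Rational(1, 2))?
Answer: Mul(Rational(1, 913974), I, Pow(956350404510, Rational(1, 2))) ≈ Mul(1.0700, I)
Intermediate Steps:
K = Rational(1, 13246) ≈ 7.5495e-5
Pow(Add(Function('H')(138), K), Rational(1, 2)) = Pow(Add(Mul(-158, Pow(138, -1)), Rational(1, 13246)), Rational(1, 2)) = Pow(Add(Mul(-158, Rational(1, 138)), Rational(1, 13246)), Rational(1, 2)) = Pow(Add(Rational(-79, 69), Rational(1, 13246)), Rational(1, 2)) = Pow(Rational(-1046365, 913974), Rational(1, 2)) = Mul(Rational(1, 913974), I, Pow(956350404510, Rational(1, 2)))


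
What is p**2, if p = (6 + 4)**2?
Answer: 10000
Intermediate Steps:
p = 100 (p = 10**2 = 100)
p**2 = 100**2 = 10000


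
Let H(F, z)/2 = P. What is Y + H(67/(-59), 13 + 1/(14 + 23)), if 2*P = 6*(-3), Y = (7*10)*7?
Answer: 472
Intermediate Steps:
Y = 490 (Y = 70*7 = 490)
P = -9 (P = (6*(-3))/2 = (½)*(-18) = -9)
H(F, z) = -18 (H(F, z) = 2*(-9) = -18)
Y + H(67/(-59), 13 + 1/(14 + 23)) = 490 - 18 = 472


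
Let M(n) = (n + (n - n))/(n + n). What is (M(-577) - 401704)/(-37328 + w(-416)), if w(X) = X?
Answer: 803407/75488 ≈ 10.643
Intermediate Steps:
M(n) = 1/2 (M(n) = (n + 0)/((2*n)) = n*(1/(2*n)) = 1/2)
(M(-577) - 401704)/(-37328 + w(-416)) = (1/2 - 401704)/(-37328 - 416) = -803407/2/(-37744) = -803407/2*(-1/37744) = 803407/75488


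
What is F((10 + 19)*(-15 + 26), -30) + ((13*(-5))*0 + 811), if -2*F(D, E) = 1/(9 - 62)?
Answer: 85967/106 ≈ 811.01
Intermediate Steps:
F(D, E) = 1/106 (F(D, E) = -1/(2*(9 - 62)) = -½/(-53) = -½*(-1/53) = 1/106)
F((10 + 19)*(-15 + 26), -30) + ((13*(-5))*0 + 811) = 1/106 + ((13*(-5))*0 + 811) = 1/106 + (-65*0 + 811) = 1/106 + (0 + 811) = 1/106 + 811 = 85967/106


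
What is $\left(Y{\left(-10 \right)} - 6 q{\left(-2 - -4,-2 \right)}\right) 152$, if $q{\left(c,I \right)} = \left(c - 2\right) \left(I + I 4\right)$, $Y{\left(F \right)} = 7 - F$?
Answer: $2584$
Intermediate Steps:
$q{\left(c,I \right)} = 5 I \left(-2 + c\right)$ ($q{\left(c,I \right)} = \left(-2 + c\right) \left(I + 4 I\right) = \left(-2 + c\right) 5 I = 5 I \left(-2 + c\right)$)
$\left(Y{\left(-10 \right)} - 6 q{\left(-2 - -4,-2 \right)}\right) 152 = \left(\left(7 - -10\right) - 6 \cdot 5 \left(-2\right) \left(-2 - -2\right)\right) 152 = \left(\left(7 + 10\right) - 6 \cdot 5 \left(-2\right) \left(-2 + \left(-2 + 4\right)\right)\right) 152 = \left(17 - 6 \cdot 5 \left(-2\right) \left(-2 + 2\right)\right) 152 = \left(17 - 6 \cdot 5 \left(-2\right) 0\right) 152 = \left(17 - 0\right) 152 = \left(17 + 0\right) 152 = 17 \cdot 152 = 2584$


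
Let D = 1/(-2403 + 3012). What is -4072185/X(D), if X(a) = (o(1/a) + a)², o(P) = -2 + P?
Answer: -1510296044985/136651472896 ≈ -11.052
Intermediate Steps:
D = 1/609 ≈ 0.0016420
X(a) = (-2 + a + 1/a)² (X(a) = ((-2 + 1/a) + a)² = (-2 + a + 1/a)²)
-4072185/X(D) = -4072185*1/(370881*(1 + (-2 + 1/609)/609)²) = -4072185*1/(370881*(1 + (1/609)*(-1217/609))²) = -4072185*1/(370881*(1 - 1217/370881)²) = -4072185/(370881*(369664/370881)²) = -4072185/(370881*(136651472896/137552716161)) = -4072185/136651472896/370881 = -4072185*370881/136651472896 = -1510296044985/136651472896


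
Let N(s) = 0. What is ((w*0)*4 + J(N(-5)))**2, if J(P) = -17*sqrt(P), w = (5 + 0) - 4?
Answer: 0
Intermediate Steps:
w = 1 (w = 5 - 4 = 1)
((w*0)*4 + J(N(-5)))**2 = ((1*0)*4 - 17*sqrt(0))**2 = (0*4 - 17*0)**2 = (0 + 0)**2 = 0**2 = 0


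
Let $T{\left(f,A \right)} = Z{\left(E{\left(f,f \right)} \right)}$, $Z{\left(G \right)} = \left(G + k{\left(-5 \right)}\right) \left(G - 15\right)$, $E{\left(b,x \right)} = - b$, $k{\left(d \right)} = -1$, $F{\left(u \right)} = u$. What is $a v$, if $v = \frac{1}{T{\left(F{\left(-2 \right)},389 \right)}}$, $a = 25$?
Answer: $- \frac{25}{13} \approx -1.9231$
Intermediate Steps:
$Z{\left(G \right)} = \left(-1 + G\right) \left(-15 + G\right)$ ($Z{\left(G \right)} = \left(G - 1\right) \left(G - 15\right) = \left(-1 + G\right) \left(-15 + G\right)$)
$T{\left(f,A \right)} = 15 + f^{2} + 16 f$ ($T{\left(f,A \right)} = 15 + \left(- f\right)^{2} - 16 \left(- f\right) = 15 + f^{2} + 16 f$)
$v = - \frac{1}{13}$ ($v = \frac{1}{15 + \left(-2\right)^{2} + 16 \left(-2\right)} = \frac{1}{15 + 4 - 32} = \frac{1}{-13} = - \frac{1}{13} \approx -0.076923$)
$a v = 25 \left(- \frac{1}{13}\right) = - \frac{25}{13}$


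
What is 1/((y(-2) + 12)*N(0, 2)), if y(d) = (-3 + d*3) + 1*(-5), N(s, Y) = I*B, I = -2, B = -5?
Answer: -1/20 ≈ -0.050000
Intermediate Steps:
N(s, Y) = 10 (N(s, Y) = -2*(-5) = 10)
y(d) = -8 + 3*d (y(d) = (-3 + 3*d) - 5 = -8 + 3*d)
1/((y(-2) + 12)*N(0, 2)) = 1/(((-8 + 3*(-2)) + 12)*10) = 1/(((-8 - 6) + 12)*10) = 1/((-14 + 12)*10) = 1/(-2*10) = 1/(-20) = -1/20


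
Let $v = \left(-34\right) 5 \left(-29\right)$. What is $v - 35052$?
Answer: $-30122$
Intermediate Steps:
$v = 4930$ ($v = \left(-170\right) \left(-29\right) = 4930$)
$v - 35052 = 4930 - 35052 = -30122$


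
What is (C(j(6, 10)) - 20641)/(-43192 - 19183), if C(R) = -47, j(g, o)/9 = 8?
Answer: 20688/62375 ≈ 0.33167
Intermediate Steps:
j(g, o) = 72 (j(g, o) = 9*8 = 72)
(C(j(6, 10)) - 20641)/(-43192 - 19183) = (-47 - 20641)/(-43192 - 19183) = -20688/(-62375) = -20688*(-1/62375) = 20688/62375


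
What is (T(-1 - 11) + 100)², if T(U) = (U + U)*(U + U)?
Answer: 456976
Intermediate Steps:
T(U) = 4*U² (T(U) = (2*U)*(2*U) = 4*U²)
(T(-1 - 11) + 100)² = (4*(-1 - 11)² + 100)² = (4*(-12)² + 100)² = (4*144 + 100)² = (576 + 100)² = 676² = 456976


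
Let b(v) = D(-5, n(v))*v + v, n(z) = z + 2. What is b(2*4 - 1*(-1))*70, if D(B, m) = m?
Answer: 7560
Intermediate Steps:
n(z) = 2 + z
b(v) = v + v*(2 + v) (b(v) = (2 + v)*v + v = v*(2 + v) + v = v + v*(2 + v))
b(2*4 - 1*(-1))*70 = ((2*4 - 1*(-1))*(3 + (2*4 - 1*(-1))))*70 = ((8 + 1)*(3 + (8 + 1)))*70 = (9*(3 + 9))*70 = (9*12)*70 = 108*70 = 7560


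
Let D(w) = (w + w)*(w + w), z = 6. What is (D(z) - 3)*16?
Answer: 2256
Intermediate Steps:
D(w) = 4*w² (D(w) = (2*w)*(2*w) = 4*w²)
(D(z) - 3)*16 = (4*6² - 3)*16 = (4*36 - 3)*16 = (144 - 3)*16 = 141*16 = 2256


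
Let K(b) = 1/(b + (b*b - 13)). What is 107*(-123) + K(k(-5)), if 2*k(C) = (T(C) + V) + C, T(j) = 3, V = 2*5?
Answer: -92126/7 ≈ -13161.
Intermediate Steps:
V = 10
k(C) = 13/2 + C/2 (k(C) = ((3 + 10) + C)/2 = (13 + C)/2 = 13/2 + C/2)
K(b) = 1/(-13 + b + b²) (K(b) = 1/(b + (b² - 13)) = 1/(b + (-13 + b²)) = 1/(-13 + b + b²))
107*(-123) + K(k(-5)) = 107*(-123) + 1/(-13 + (13/2 + (½)*(-5)) + (13/2 + (½)*(-5))²) = -13161 + 1/(-13 + (13/2 - 5/2) + (13/2 - 5/2)²) = -13161 + 1/(-13 + 4 + 4²) = -13161 + 1/(-13 + 4 + 16) = -13161 + 1/7 = -13161 + ⅐ = -92126/7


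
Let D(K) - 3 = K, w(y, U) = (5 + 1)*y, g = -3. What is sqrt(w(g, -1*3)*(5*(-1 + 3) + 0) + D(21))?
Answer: 2*I*sqrt(39) ≈ 12.49*I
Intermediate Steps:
w(y, U) = 6*y
D(K) = 3 + K
sqrt(w(g, -1*3)*(5*(-1 + 3) + 0) + D(21)) = sqrt((6*(-3))*(5*(-1 + 3) + 0) + (3 + 21)) = sqrt(-18*(5*2 + 0) + 24) = sqrt(-18*(10 + 0) + 24) = sqrt(-18*10 + 24) = sqrt(-180 + 24) = sqrt(-156) = 2*I*sqrt(39)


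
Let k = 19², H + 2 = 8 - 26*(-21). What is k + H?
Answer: 913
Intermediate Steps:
H = 552 (H = -2 + (8 - 26*(-21)) = -2 + (8 + 546) = -2 + 554 = 552)
k = 361
k + H = 361 + 552 = 913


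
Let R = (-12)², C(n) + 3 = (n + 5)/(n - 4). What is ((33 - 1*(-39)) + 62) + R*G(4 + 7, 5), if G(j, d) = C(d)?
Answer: 1142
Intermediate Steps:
C(n) = -3 + (5 + n)/(-4 + n) (C(n) = -3 + (n + 5)/(n - 4) = -3 + (5 + n)/(-4 + n))
R = 144
G(j, d) = (17 - 2*d)/(-4 + d)
((33 - 1*(-39)) + 62) + R*G(4 + 7, 5) = ((33 - 1*(-39)) + 62) + 144*((17 - 2*5)/(-4 + 5)) = ((33 + 39) + 62) + 144*((17 - 10)/1) = (72 + 62) + 144*(1*7) = 134 + 144*7 = 134 + 1008 = 1142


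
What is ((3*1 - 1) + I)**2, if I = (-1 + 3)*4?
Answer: 100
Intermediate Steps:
I = 8 (I = 2*4 = 8)
((3*1 - 1) + I)**2 = ((3*1 - 1) + 8)**2 = ((3 - 1) + 8)**2 = (2 + 8)**2 = 10**2 = 100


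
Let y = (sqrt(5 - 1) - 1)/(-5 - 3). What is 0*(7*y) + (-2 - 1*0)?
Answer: -2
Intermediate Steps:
y = -1/8 (y = (sqrt(4) - 1)/(-8) = (2 - 1)*(-1/8) = 1*(-1/8) = -1/8 ≈ -0.12500)
0*(7*y) + (-2 - 1*0) = 0*(7*(-1/8)) + (-2 - 1*0) = 0*(-7/8) + (-2 + 0) = 0 - 2 = -2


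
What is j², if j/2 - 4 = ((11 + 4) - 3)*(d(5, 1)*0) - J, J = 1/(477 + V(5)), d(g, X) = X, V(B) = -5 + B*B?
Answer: 15792676/247009 ≈ 63.936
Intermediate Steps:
V(B) = -5 + B²
J = 1/497 (J = 1/(477 + (-5 + 5²)) = 1/(477 + (-5 + 25)) = 1/(477 + 20) = 1/497 ≈ 0.0020121)
j = 3974/497 (j = 8 + 2*(((11 + 4) - 3)*(1*0) - 1*1/497) = 8 + 2*((15 - 3)*0 - 1/497) = 8 + 2*(12*0 - 1/497) = 8 + 2*(0 - 1/497) = 8 + 2*(-1/497) = 8 - 2/497 = 3974/497 ≈ 7.9960)
j² = (3974/497)² = 15792676/247009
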